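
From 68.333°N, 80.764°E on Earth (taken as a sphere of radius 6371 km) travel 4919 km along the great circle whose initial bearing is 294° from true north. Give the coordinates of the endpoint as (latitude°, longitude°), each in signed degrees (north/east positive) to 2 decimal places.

50.41°, -9.16°

Angular distance δ = d/R = 4919/6371 = 0.77209 rad; initial bearing θ = 5.1313 rad.
sin φ₂ = sin φ₁ cos δ + cos φ₁ sin δ cos θ = (0.9293)(0.7165) + (0.3692)(0.6976)(0.4067) = 0.7706, so φ₂ = 50.41°.
Δλ = atan2(sin θ sin δ cos φ₁, cos δ − sin φ₁ sin φ₂) = atan2(-0.2353, 0.0003) = -89.927°.
λ₂ = 80.764° − 89.927° = -9.16°.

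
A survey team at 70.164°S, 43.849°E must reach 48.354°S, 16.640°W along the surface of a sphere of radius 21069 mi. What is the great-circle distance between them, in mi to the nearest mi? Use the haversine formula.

With latitudes φ₁ = -70.164°, φ₂ = -48.354° and longitude difference Δλ = -60.489°:
Haversine: a = sin²(Δφ/2) + cos φ₁ cos φ₂ sin²(Δλ/2) = 0.0358 + (0.3393)(0.6645)(0.2537) = 0.09300.
Central angle c = 2·arcsin(√a) = 0.61978 rad.
Distance = R·c = 21069 × 0.6198 ≈ 13058 mi.

13058 mi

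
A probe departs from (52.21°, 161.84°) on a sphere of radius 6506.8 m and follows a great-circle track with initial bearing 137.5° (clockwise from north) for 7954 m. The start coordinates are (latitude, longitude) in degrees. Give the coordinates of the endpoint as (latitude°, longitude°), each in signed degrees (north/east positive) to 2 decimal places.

Angular distance δ = d/R = 7954/6506.8 = 1.22241 rad; initial bearing θ = 2.3998 rad.
sin φ₂ = sin φ₁ cos δ + cos φ₁ sin δ cos θ = (0.7903)(0.3414) + (0.6128)(0.9399)(-0.7373) = -0.1549, so φ₂ = -8.91°.
Δλ = atan2(sin θ sin δ cos φ₁, cos δ − sin φ₁ sin φ₂) = atan2(0.3891, 0.4638) = 39.998°.
λ₂ = 161.840° + 39.998° = 201.84° → -158.16° after wrapping to (−180°, 180°].

-8.91°, -158.16°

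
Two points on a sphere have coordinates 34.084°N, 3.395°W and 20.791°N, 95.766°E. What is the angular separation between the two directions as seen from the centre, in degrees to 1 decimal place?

85.7°

Let φ₁ = 0.5949 rad, φ₂ = 0.3629 rad, and Δλ = 1.7307 rad.
Haversine: a = sin²(Δφ/2) + cos φ₁ cos φ₂ sin²(Δλ/2) = 0.0134 + (0.8282)(0.9349)(0.5796) = 0.46218.
Central angle c = 2·arcsin(√a) = 1.49507 rad.
So the angular separation is 85.7°.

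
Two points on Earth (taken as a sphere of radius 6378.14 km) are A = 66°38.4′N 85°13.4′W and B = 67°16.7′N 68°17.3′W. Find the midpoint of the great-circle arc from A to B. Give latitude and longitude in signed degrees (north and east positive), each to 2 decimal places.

67.18°, -76.87°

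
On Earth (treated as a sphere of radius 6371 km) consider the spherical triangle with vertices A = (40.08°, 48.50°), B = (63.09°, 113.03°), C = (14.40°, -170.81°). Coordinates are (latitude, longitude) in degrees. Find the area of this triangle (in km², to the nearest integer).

3315018 km²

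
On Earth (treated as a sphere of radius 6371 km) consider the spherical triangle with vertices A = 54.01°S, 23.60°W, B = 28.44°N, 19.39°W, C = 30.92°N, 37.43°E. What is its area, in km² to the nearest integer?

33243423 km²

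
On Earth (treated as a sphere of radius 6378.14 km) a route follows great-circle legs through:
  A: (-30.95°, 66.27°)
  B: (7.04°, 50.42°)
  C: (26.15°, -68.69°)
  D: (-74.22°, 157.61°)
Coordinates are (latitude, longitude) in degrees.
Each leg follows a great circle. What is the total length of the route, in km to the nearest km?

Leg A→B: central angle 0.7140 rad, distance 4553.9 km.
Leg B→C: central angle 1.9599 rad, distance 12500.7 km.
Leg C→D: central angle 2.2053 rad, distance 14065.6 km.
Total: 4553.9 + 12500.7 + 14065.6 ≈ 31120 km.

31120 km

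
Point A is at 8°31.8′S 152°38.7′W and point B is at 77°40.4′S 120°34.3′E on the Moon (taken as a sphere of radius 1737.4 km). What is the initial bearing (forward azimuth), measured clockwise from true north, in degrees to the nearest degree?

192°

Δλ = -86.783° = -1.5147 rad.
y = sin Δλ · cos φ₂ = (-0.9984)(0.2135) = -0.2131
x = cos φ₁ sin φ₂ − sin φ₁ cos φ₂ cos Δλ = (0.9889)(-0.9769) − (-0.1483)(0.2135)(0.0561) = -0.9644
θ = atan2(y, x) = -167.54°; adding 360° gives 192°.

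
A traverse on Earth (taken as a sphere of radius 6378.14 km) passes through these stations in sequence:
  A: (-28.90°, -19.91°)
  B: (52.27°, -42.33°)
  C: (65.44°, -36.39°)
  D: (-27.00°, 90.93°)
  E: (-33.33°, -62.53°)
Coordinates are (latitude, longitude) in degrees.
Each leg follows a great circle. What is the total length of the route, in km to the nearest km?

Leg A→B: central angle 1.4575 rad, distance 9296.4 km.
Leg B→C: central angle 0.2358 rad, distance 1503.8 km.
Leg C→D: central angle 2.2620 rad, distance 14427.2 km.
Leg D→E: central angle 2.0004 rad, distance 12759.1 km.
Total: 9296.4 + 1503.8 + 14427.2 + 12759.1 ≈ 37987 km.

37987 km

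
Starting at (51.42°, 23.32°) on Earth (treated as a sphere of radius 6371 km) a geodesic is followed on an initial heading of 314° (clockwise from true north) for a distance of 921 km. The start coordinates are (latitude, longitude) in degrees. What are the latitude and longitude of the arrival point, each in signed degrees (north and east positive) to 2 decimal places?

Angular distance δ = d/R = 921/6371 = 0.14456 rad; initial bearing θ = 5.4803 rad.
sin φ₂ = sin φ₁ cos δ + cos φ₁ sin δ cos θ = (0.7817)(0.9896) + (0.6236)(0.1441)(0.6947) = 0.8360, so φ₂ = 56.72°.
Δλ = atan2(sin θ sin δ cos φ₁, cos δ − sin φ₁ sin φ₂) = atan2(-0.0646, 0.3360) = -10.885°.
λ₂ = 23.320° − 10.885° = 12.43°.

56.72°, 12.43°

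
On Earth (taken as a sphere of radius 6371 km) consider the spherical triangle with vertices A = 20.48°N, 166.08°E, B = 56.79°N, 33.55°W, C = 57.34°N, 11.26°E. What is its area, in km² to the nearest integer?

Side lengths (central angles): a = 0.4176, b = 1.7345, c = 1.7625 rad; semiperimeter s = 1.9573.
By l'Huilier's theorem, tan(E/4) = √[tan(s/2) tan((s−a)/2) tan((s−b)/2) tan((s−c)/2)], giving spherical excess E = 0.4994 rad.
Area = E·R² = 0.4994 × (6371)² ≈ 20269110 km².

20269110 km²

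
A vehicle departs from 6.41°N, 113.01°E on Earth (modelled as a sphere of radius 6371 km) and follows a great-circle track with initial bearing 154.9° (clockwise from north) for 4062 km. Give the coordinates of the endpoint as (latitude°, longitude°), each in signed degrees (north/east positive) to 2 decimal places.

-26.48°, 129.40°

Angular distance δ = d/R = 4062/6371 = 0.63758 rad; initial bearing θ = 2.7035 rad.
sin φ₂ = sin φ₁ cos δ + cos φ₁ sin δ cos θ = (0.1116)(0.8035) + (0.9937)(0.5952)(-0.9056) = -0.4460, so φ₂ = -26.48°.
Δλ = atan2(sin θ sin δ cos φ₁, cos δ − sin φ₁ sin φ₂) = atan2(0.2509, 0.8533) = 16.386°.
λ₂ = 113.010° + 16.386° = 129.40°.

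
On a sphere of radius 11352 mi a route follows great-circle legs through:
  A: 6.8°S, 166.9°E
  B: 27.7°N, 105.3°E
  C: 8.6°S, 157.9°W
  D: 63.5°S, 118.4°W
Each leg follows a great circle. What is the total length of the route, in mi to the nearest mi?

45643 mi

Leg A→B: central angle 1.1992 rad, distance 13613.2 mi.
Leg B→C: central angle 1.7448 rad, distance 19807.4 mi.
Leg C→D: central angle 1.0767 rad, distance 12222.5 mi.
Total: 13613.2 + 19807.4 + 12222.5 ≈ 45643 mi.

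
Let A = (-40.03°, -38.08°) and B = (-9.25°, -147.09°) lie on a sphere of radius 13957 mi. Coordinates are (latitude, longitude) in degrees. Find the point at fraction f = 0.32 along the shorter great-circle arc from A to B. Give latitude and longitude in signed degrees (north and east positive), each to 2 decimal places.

The central angle between A and B is δ = 1.7141 rad.
With f = 0.32, the slerp weights are sin((1−f)δ)/sin δ = 0.9285 and sin(fδ)/sin δ = 0.5268.
Weighted sum of the unit vectors: (0.9285)·(0.6027,-0.4723,-0.6432) + (0.5268)·(-0.8286,-0.5363,-0.1607) = (0.1231, -0.7210, -0.6819).
Converting back: φ = atan2(z, √(x²+y²)) = -42.99°, λ = atan2(y, x) = -80.31°.

-42.99°, -80.31°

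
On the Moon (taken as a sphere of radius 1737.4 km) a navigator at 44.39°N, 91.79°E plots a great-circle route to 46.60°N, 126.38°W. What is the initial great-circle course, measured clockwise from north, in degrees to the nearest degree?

25°

With φ₁ = 0.7748, φ₂ = 0.8133, Δλ = 2.4754 rad, the forward-azimuth formula gives
θ = atan2( sin Δλ cos φ₂ , cos φ₁ sin φ₂ − sin φ₁ cos φ₂ cos Δλ ) = atan2(0.4246, 0.8971) = 25.33°.
So the initial bearing is 25°.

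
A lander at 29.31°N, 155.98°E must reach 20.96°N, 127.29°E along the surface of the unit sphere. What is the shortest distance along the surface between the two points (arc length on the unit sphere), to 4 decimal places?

0.4747

With latitudes φ₁ = 29.310°, φ₂ = 20.960° and longitude difference Δλ = -28.690°:
cos c = sin φ₁ sin φ₂ + cos φ₁ cos φ₂ cos Δλ = (0.4895)(0.3577) + (0.8720)(0.9338)(0.8772) = 0.88943,
so c = arccos(0.88943) = 0.47470 rad.
On the unit sphere the arc length equals the central angle: 0.4747.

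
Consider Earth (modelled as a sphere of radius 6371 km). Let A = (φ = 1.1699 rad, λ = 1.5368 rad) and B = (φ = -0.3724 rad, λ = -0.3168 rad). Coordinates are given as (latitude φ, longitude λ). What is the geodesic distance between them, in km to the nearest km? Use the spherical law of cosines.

With latitudes φ₁ = 67.030°, φ₂ = -21.337° and longitude difference Δλ = -106.203°:
cos c = sin φ₁ sin φ₂ + cos φ₁ cos φ₂ cos Δλ = (0.9207)(-0.3639) + (0.3902)(0.9315)(-0.2790) = -0.43644,
so c = arccos(-0.43644) = 2.02243 rad.
Distance = R·c = 6371 × 2.0224 ≈ 12885 km.

12885 km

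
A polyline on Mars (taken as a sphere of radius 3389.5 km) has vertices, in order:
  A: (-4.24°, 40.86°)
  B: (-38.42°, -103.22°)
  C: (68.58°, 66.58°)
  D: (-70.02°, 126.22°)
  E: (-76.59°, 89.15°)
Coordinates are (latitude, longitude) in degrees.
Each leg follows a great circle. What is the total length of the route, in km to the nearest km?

Leg A→B: central angle 2.1979 rad, distance 7449.8 km.
Leg B→C: central angle 2.6063 rad, distance 8833.9 km.
Leg C→D: central angle 2.5181 rad, distance 8535.0 km.
Leg D→E: central angle 0.2129 rad, distance 721.7 km.
Total: 7449.8 + 8833.9 + 8535.0 + 721.7 ≈ 25540 km.

25540 km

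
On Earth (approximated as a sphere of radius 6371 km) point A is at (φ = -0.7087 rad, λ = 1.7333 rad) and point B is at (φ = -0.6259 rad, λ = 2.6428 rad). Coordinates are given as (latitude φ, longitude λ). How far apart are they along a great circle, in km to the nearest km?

In radians: φ₁ = -0.7087, φ₂ = -0.6259, Δλ = 52.111° = 0.9095 rad.
cos c = sin φ₁ sin φ₂ + cos φ₁ cos φ₂ cos Δλ = (-0.6508)(-0.5858) + (0.7592)(0.8104)(0.6141) = 0.75916,
so c = arccos(0.75916) = 0.70878 rad.
Distance = R·c = 6371 × 0.7088 ≈ 4516 km.

4516 km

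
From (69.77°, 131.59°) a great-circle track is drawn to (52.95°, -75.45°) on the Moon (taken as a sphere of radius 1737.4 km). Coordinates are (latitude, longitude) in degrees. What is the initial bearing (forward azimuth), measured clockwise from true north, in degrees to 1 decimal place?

With φ₁ = 1.2177, φ₂ = 0.9242, Δλ = 2.6697 rad, the forward-azimuth formula gives
θ = atan2( sin Δλ cos φ₂ , cos φ₁ sin φ₂ − sin φ₁ cos φ₂ cos Δλ ) = atan2(0.2739, 0.7795) = 19.36°.
So the initial bearing is 19.4°.

19.4°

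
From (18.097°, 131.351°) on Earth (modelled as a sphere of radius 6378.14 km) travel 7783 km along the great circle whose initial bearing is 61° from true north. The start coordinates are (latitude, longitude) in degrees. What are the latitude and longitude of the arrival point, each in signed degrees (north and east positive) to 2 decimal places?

Angular distance δ = d/R = 7783/6378.14 = 1.22026 rad; initial bearing θ = 1.0647 rad.
sin φ₂ = sin φ₁ cos δ + cos φ₁ sin δ cos θ = (0.3106)(0.3434) + (0.9505)(0.9392)(0.4848) = 0.5395, so φ₂ = 32.65°.
Δλ = atan2(sin θ sin δ cos φ₁, cos δ − sin φ₁ sin φ₂) = atan2(0.7808, 0.1758) = 77.309°.
λ₂ = 131.351° + 77.309° = 208.66° → -151.34° after wrapping to (−180°, 180°].

32.65°, -151.34°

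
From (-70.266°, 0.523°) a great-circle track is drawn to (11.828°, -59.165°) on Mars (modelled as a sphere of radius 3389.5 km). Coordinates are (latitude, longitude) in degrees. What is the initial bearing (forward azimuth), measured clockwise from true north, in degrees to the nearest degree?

302°

With φ₁ = -1.2264, φ₂ = 0.2064, Δλ = -1.0418 rad, the forward-azimuth formula gives
θ = atan2( sin Δλ cos φ₂ , cos φ₁ sin φ₂ − sin φ₁ cos φ₂ cos Δλ ) = atan2(-0.8450, 0.5342) = -57.70°.
Adding 360° brings this into [0°, 360°): 302°.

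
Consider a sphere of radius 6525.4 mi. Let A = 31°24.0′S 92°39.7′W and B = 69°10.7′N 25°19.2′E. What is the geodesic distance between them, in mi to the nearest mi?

14692 mi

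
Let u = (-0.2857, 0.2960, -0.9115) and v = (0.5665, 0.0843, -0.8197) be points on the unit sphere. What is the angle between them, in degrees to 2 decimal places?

52.39°

u·v = 0.6103; |u| = 1.0000, |v| = 1.0000.
cos θ = (u·v)/(|u||v|) = 0.6103, so θ = 52.39°.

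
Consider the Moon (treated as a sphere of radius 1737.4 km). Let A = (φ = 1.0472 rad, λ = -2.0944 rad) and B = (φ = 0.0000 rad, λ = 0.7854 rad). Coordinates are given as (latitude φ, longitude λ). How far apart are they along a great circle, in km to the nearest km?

3605 km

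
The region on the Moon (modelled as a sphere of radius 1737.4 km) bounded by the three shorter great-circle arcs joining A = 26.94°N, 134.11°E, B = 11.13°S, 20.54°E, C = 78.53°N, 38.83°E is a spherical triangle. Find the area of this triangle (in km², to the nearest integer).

4084015 km²

Side lengths (central angles): a = 1.5747, b = 1.1289, c = 2.0233 rad; semiperimeter s = 2.3634.
By l'Huilier's theorem, tan(E/4) = √[tan(s/2) tan((s−a)/2) tan((s−b)/2) tan((s−c)/2)], giving spherical excess E = 1.3530 rad.
Area = E·R² = 1.3530 × (1737.4)² ≈ 4084015 km².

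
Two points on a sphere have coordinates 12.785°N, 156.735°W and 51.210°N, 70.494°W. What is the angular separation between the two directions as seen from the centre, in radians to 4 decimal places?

1.3566 rad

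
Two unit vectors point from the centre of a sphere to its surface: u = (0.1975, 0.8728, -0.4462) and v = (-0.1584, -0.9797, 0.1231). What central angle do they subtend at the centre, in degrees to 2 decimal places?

160.27°

u·v = -0.9413; |u| = 0.9999, |v| = 1.0000.
cos θ = (u·v)/(|u||v|) = -0.9413, so θ = 160.27°.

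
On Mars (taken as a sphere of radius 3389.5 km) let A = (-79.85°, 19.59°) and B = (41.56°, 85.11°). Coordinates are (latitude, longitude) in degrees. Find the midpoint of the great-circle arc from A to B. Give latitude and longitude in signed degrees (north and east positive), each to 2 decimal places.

-20.98°, 74.06°

The central angle between A and B is δ = 2.2123 rad.
With f = 0.5, the slerp weights are sin((1−f)δ)/sin δ = 1.1158 and sin(fδ)/sin δ = 1.1158.
Weighted sum of the unit vectors: (1.1158)·(0.1660,0.0591,-0.9843) + (1.1158)·(0.0638,0.7455,0.6634) = (0.2564, 0.8978, -0.3581).
Converting back: φ = atan2(z, √(x²+y²)) = -20.98°, λ = atan2(y, x) = 74.06°.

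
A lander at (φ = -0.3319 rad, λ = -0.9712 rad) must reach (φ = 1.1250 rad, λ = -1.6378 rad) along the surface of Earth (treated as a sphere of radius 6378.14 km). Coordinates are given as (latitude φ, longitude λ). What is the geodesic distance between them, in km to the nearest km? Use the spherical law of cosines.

9850 km

In radians: φ₁ = -0.3319, φ₂ = 1.1250, Δλ = -38.193° = -0.6666 rad.
cos c = sin φ₁ sin φ₂ + cos φ₁ cos φ₂ cos Δλ = (-0.3258)(0.9023) + (0.9454)(0.4312)(0.7859) = 0.02639,
so c = arccos(0.02639) = 1.54441 rad.
Distance = R·c = 6378.14 × 1.5444 ≈ 9850 km.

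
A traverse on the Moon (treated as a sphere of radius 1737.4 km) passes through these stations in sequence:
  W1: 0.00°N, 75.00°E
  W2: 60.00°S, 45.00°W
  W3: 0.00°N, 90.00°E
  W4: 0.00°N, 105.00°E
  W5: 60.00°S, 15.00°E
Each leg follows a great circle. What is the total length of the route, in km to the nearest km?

9709 km

Leg W1→W2: central angle 1.8235 rad, distance 3168.1 km.
Leg W2→W3: central angle 1.9322 rad, distance 3356.9 km.
Leg W3→W4: central angle 0.2618 rad, distance 454.9 km.
Leg W4→W5: central angle 1.5708 rad, distance 2729.1 km.
Total: 3168.1 + 3356.9 + 454.9 + 2729.1 ≈ 9709 km.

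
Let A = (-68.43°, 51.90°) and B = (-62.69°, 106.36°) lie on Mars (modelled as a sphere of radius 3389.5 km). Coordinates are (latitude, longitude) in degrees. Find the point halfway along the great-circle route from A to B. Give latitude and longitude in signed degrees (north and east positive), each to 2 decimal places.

-67.96°, 82.38°

The central angle between A and B is δ = 0.3914 rad.
With f = 0.5, the slerp weights are sin((1−f)δ)/sin δ = 0.5097 and sin(fδ)/sin δ = 0.5097.
Weighted sum of the unit vectors: (0.5097)·(0.2268,0.2893,-0.9300) + (0.5097)·(-0.1292,0.4402,-0.8885) = (0.0498, 0.3719, -0.9270).
Converting back: φ = atan2(z, √(x²+y²)) = -67.96°, λ = atan2(y, x) = 82.38°.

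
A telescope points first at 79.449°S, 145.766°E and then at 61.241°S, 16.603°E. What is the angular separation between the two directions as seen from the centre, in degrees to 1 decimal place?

In radians: φ₁ = -1.3866, φ₂ = -1.0689, Δλ = -129.163° = -2.2543 rad.
cos c = sin φ₁ sin φ₂ + cos φ₁ cos φ₂ cos Δλ = (-0.9831)(-0.8767) + (0.1831)(0.4811)(-0.6315) = 0.80619,
so c = arccos(0.80619) = 0.63311 rad.
So the angular separation is 36.3°.

36.3°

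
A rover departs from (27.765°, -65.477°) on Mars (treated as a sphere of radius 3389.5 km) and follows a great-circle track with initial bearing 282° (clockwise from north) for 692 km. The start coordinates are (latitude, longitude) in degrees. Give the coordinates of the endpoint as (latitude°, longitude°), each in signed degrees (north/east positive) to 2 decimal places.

Angular distance δ = d/R = 692/3389.5 = 0.20416 rad; initial bearing θ = 4.9218 rad.
sin φ₂ = sin φ₁ cos δ + cos φ₁ sin δ cos θ = (0.4658)(0.9792) + (0.8849)(0.2027)(0.2079) = 0.4935, so φ₂ = 29.57°.
Δλ = atan2(sin θ sin δ cos φ₁, cos δ − sin φ₁ sin φ₂) = atan2(-0.1755, 0.7494) = -13.180°.
λ₂ = -65.477° − 13.180° = -78.66°.

29.57°, -78.66°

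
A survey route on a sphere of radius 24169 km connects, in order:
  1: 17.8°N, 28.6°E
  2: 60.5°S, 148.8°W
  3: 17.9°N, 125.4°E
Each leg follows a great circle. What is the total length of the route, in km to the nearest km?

Leg 1→2: central angle 2.3956 rad, distance 57899.9 km.
Leg 2→3: central angle 1.8062 rad, distance 43652.9 km.
Total: 57899.9 + 43652.9 ≈ 101553 km.

101553 km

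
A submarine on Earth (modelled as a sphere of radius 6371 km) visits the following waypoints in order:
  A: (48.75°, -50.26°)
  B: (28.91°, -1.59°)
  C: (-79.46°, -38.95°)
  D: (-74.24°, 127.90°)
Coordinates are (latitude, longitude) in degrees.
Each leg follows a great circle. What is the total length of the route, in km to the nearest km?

Leg A→B: central angle 0.7308 rad, distance 4656.0 km.
Leg B→C: central angle 1.9262 rad, distance 12272.1 km.
Leg C→D: central angle 0.4561 rad, distance 2905.6 km.
Total: 4656.0 + 12272.1 + 2905.6 ≈ 19834 km.

19834 km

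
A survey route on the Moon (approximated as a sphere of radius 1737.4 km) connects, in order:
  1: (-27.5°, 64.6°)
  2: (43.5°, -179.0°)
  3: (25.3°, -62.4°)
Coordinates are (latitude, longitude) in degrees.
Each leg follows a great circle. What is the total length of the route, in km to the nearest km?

6584 km

Leg 1→2: central angle 2.2192 rad, distance 3855.7 km.
Leg 2→3: central angle 1.5703 rad, distance 2728.2 km.
Total: 3855.7 + 2728.2 ≈ 6584 km.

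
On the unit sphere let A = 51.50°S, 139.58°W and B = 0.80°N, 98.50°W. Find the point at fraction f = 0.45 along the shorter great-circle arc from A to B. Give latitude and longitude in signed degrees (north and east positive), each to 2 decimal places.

-29.42°, -115.91°

Central angle δ = 1.0947 rad. Interpolating on the sphere with fraction f = 0.45:
P = [sin((1−f)δ)·A + sin(fδ)·B] / sin δ = 0.6372·A + 0.5321·B in Cartesian coordinates,
giving P = (-0.3806, -0.7834, -0.4913), i.e. latitude -29.42°, longitude -115.91°.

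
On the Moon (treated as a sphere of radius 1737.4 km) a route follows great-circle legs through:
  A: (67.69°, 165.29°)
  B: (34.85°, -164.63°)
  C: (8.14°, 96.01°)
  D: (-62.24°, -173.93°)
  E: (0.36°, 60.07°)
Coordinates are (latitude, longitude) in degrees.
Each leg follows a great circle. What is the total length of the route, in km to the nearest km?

10110 km

Leg A→B: central angle 0.6464 rad, distance 1123.1 km.
Leg B→C: central angle 1.6220 rad, distance 2818.1 km.
Leg C→D: central angle 1.6969 rad, distance 2948.2 km.
Leg D→E: central angle 1.8539 rad, distance 3220.9 km.
Total: 1123.1 + 2818.1 + 2948.2 + 3220.9 ≈ 10110 km.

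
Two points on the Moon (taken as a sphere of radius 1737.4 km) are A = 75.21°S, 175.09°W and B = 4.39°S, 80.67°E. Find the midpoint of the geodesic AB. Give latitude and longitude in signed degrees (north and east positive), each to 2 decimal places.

-47.19°, 95.50°

Central angle δ = 1.5594 rad. Interpolating on the sphere with fraction f = 0.5:
P = [sin((1−f)δ)·A + sin(fδ)·B] / sin δ = 0.7031·A + 0.7031·B in Cartesian coordinates,
giving P = (-0.0652, 0.6764, -0.7336), i.e. latitude -47.19°, longitude 95.50°.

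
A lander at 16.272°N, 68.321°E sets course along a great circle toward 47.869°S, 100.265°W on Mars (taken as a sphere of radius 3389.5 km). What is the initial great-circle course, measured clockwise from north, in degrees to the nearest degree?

Δλ = -168.586° = -2.9424 rad.
y = sin Δλ · cos φ₂ = (-0.1979)(0.6708) = -0.1328
x = cos φ₁ sin φ₂ − sin φ₁ cos φ₂ cos Δλ = (0.9599)(-0.7416) − (0.2802)(0.6708)(-0.9802) = -0.5277
θ = atan2(y, x) = -165.88°; adding 360° gives 194°.

194°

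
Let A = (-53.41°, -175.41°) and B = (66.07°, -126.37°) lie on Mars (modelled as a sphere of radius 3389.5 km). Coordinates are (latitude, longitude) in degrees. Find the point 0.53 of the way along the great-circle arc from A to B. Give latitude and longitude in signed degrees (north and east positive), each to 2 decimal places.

The central angle between A and B is δ = 2.1839 rad.
With f = 0.53, the slerp weights are sin((1−f)δ)/sin δ = 1.0460 and sin(fδ)/sin δ = 1.1197.
Weighted sum of the unit vectors: (1.0460)·(-0.5942,-0.0477,-0.8029) + (1.1197)·(-0.2405,-0.3266,0.9140) = (-0.8908, -0.4156, 0.1837).
Converting back: φ = atan2(z, √(x²+y²)) = 10.58°, λ = atan2(y, x) = -154.99°.

10.58°, -154.99°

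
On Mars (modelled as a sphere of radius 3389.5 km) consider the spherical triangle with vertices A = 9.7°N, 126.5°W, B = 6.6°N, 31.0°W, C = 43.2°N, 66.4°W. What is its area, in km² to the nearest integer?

5711864 km²

Side lengths (central angles): a = 0.8380, b = 1.0775, c = 1.6453 rad; semiperimeter s = 1.7804.
By l'Huilier's theorem, tan(E/4) = √[tan(s/2) tan((s−a)/2) tan((s−b)/2) tan((s−c)/2)], giving spherical excess E = 0.4972 rad.
Area = E·R² = 0.4972 × (3389.5)² ≈ 5711864 km².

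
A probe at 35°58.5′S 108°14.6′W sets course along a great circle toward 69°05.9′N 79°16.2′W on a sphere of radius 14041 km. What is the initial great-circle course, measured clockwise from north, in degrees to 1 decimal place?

10.4°

Δλ = 28.973° = 0.5057 rad.
y = sin Δλ · cos φ₂ = (0.4844)(0.3568) = 0.1728
x = cos φ₁ sin φ₂ − sin φ₁ cos φ₂ cos Δλ = (0.8093)(0.9342) − (-0.5874)(0.3568)(0.8748) = 0.9394
θ = atan2(y, x) = 10.42°, so the bearing is 10.4°.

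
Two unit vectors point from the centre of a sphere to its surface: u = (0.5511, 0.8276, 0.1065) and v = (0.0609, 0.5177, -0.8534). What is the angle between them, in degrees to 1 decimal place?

u·v = 0.3711; |u| = 1.0000, |v| = 1.0000.
cos θ = (u·v)/(|u||v|) = 0.3711, so θ = 68.2°.

68.2°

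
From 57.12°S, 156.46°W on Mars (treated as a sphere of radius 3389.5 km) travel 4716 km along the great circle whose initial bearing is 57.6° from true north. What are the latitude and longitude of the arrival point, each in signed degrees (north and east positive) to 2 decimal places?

7.84°, -99.47°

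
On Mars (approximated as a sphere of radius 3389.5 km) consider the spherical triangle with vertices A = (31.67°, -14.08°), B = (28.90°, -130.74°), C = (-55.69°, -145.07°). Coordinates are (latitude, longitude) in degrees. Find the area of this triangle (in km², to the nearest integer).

27783245 km²

Side lengths (central angles): a = 1.4918, b = 2.4164, c = 1.6515 rad; semiperimeter s = 2.7798.
By l'Huilier's theorem, tan(E/4) = √[tan(s/2) tan((s−a)/2) tan((s−b)/2) tan((s−c)/2)], giving spherical excess E = 2.4183 rad.
Area = E·R² = 2.4183 × (3389.5)² ≈ 27783245 km².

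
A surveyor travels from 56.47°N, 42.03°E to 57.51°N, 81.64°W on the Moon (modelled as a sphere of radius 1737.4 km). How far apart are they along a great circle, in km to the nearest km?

1741 km

With latitudes φ₁ = 56.470°, φ₂ = 57.510° and longitude difference Δλ = -123.670°:
cos c = sin φ₁ sin φ₂ + cos φ₁ cos φ₂ cos Δλ = (0.8336)(0.8435) + (0.5524)(0.5372)(-0.5544) = 0.53863,
so c = arccos(0.53863) = 1.00199 rad.
Distance = R·c = 1737.4 × 1.0020 ≈ 1741 km.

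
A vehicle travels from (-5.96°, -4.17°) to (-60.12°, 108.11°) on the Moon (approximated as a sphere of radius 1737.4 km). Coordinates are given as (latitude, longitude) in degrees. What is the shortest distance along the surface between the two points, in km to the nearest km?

In radians: φ₁ = -0.1040, φ₂ = -1.0493, Δλ = 112.280° = 1.9597 rad.
cos c = sin φ₁ sin φ₂ + cos φ₁ cos φ₂ cos Δλ = (-0.1038)(-0.8671) + (0.9946)(0.4982)(-0.3791) = -0.09783,
so c = arccos(-0.09783) = 1.66878 rad.
Distance = R·c = 1737.4 × 1.6688 ≈ 2899 km.

2899 km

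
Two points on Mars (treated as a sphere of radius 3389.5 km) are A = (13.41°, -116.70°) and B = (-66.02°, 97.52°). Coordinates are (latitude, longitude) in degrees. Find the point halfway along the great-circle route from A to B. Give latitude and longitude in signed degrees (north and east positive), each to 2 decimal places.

-45.22°, -136.45°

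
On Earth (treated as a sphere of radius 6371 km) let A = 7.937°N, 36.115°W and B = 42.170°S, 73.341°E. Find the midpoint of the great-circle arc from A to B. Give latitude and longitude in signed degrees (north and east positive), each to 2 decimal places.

Central angle δ = 1.9147 rad. Interpolating on the sphere with fraction f = 0.5:
P = [sin((1−f)δ)·A + sin(fδ)·B] / sin δ = 0.8685·A + 0.8685·B in Cartesian coordinates,
giving P = (0.8795, 0.1097, -0.4632), i.e. latitude -27.59°, longitude 7.11°.

-27.59°, 7.11°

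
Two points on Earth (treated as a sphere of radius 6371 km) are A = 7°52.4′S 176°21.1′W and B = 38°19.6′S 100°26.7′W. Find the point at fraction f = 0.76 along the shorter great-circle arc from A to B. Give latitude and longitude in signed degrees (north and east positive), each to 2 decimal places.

-35.45°, -122.44°

Central angle δ = 1.2931 rad. Interpolating on the sphere with fraction f = 0.76:
P = [sin((1−f)δ)·A + sin(fδ)·B] / sin δ = 0.3175·A + 0.8652·B in Cartesian coordinates,
giving P = (-0.4370, -0.6875, -0.5800), i.e. latitude -35.45°, longitude -122.44°.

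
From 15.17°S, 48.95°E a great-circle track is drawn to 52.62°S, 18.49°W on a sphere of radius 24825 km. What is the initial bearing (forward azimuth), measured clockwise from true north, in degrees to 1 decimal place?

218.5°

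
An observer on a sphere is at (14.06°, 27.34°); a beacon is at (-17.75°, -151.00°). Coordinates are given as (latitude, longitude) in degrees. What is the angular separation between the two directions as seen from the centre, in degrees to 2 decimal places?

175.98°

Let φ₁ = 0.2454 rad, φ₂ = -0.3098 rad, and Δλ = -3.1126 rad.
cos c = sin φ₁ sin φ₂ + cos φ₁ cos φ₂ cos Δλ = (0.2429)(-0.3049) + (0.9700)(0.9524)(-0.9996) = -0.99754,
so c = arccos(-0.99754) = 3.07142 rad.
So the angular separation is 175.98°.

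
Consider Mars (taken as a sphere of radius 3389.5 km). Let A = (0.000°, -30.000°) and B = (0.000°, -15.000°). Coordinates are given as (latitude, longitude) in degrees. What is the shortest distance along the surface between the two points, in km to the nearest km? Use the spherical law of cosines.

887 km

In radians: φ₁ = 0.0000, φ₂ = 0.0000, Δλ = 15.000° = 0.2618 rad.
cos c = sin φ₁ sin φ₂ + cos φ₁ cos φ₂ cos Δλ = (0.0000)(0.0000) + (1.0000)(1.0000)(0.9659) = 0.96593,
so c = arccos(0.96593) = 0.26180 rad.
Distance = R·c = 3389.5 × 0.2618 ≈ 887 km.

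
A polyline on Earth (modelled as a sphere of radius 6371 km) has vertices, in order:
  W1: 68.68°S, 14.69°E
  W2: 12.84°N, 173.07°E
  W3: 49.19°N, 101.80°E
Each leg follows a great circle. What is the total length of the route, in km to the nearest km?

21189 km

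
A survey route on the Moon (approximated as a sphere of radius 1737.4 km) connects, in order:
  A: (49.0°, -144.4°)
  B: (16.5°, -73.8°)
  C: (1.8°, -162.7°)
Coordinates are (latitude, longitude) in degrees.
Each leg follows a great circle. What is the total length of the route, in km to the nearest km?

Leg A→B: central angle 1.1337 rad, distance 1969.7 km.
Leg B→C: central angle 1.5435 rad, distance 2681.6 km.
Total: 1969.7 + 2681.6 ≈ 4651 km.

4651 km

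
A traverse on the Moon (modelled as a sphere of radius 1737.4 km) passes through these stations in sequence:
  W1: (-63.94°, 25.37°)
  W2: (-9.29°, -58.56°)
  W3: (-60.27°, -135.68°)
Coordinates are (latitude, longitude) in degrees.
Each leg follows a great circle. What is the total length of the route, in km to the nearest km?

4687 km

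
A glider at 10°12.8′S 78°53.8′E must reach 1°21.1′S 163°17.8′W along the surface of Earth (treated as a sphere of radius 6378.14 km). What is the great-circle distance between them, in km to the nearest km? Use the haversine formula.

13030 km

Let φ₁ = -0.1783 rad, φ₂ = -0.0236 rad, and Δλ = 2.0561 rad.
Haversine: a = sin²(Δφ/2) + cos φ₁ cos φ₂ sin²(Δλ/2) = 0.0060 + (0.9842)(0.9997)(0.7332) = 0.72739.
Central angle c = 2·arcsin(√a) = 2.04293 rad.
Distance = R·c = 6378.14 × 2.0429 ≈ 13030 km.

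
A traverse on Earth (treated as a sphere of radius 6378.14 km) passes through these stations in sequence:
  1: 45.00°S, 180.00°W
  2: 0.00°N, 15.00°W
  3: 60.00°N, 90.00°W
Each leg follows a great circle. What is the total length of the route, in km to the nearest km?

Leg 1→2: central angle 2.3227 rad, distance 14814.4 km.
Leg 2→3: central angle 1.4410 rad, distance 9191.0 km.
Total: 14814.4 + 9191.0 ≈ 24005 km.

24005 km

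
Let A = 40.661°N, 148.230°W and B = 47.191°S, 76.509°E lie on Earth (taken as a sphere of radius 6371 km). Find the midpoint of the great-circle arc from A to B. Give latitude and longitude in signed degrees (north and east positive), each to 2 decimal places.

-8.45°, 151.74°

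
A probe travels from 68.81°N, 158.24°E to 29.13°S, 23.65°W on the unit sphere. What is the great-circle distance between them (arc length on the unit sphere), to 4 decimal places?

2.4488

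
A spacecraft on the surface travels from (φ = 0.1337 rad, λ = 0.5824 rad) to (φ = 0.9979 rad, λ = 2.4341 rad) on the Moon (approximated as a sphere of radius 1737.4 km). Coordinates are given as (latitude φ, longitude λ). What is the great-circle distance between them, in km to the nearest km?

2793 km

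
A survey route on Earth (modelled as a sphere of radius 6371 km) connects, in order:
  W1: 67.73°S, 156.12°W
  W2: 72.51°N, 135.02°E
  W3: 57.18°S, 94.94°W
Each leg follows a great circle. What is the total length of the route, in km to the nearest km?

Leg W1→W2: central angle 2.5709 rad, distance 16379.5 km.
Leg W2→W3: central angle 2.7053 rad, distance 17235.4 km.
Total: 16379.5 + 17235.4 ≈ 33615 km.

33615 km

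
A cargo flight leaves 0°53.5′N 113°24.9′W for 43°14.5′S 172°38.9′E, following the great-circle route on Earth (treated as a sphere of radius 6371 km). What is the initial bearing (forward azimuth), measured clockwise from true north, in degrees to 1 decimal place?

With φ₁ = 0.0156, φ₂ = -0.7547, Δλ = -1.2904 rad, the forward-azimuth formula gives
θ = atan2( sin Δλ cos φ₂ , cos φ₁ sin φ₂ − sin φ₁ cos φ₂ cos Δλ ) = atan2(-0.7000, -0.6881) = -134.51°.
Adding 360° brings this into [0°, 360°): 225.5°.

225.5°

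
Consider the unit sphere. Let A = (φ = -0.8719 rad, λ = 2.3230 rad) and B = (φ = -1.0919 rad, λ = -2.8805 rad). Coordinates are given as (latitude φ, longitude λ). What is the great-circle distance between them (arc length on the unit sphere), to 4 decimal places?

0.6107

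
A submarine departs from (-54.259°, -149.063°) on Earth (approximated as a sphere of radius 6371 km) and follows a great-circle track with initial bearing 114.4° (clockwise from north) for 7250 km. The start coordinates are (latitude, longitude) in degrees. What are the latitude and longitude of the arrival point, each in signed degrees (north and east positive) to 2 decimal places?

Angular distance δ = d/R = 7250/6371 = 1.13797 rad; initial bearing θ = 1.9967 rad.
sin φ₂ = sin φ₁ cos δ + cos φ₁ sin δ cos θ = (-0.8117)(0.4194) + (0.5841)(0.9078)(-0.4131) = -0.5595, so φ₂ = -34.02°.
Δλ = atan2(sin θ sin δ cos φ₁, cos δ − sin φ₁ sin φ₂) = atan2(0.4829, -0.0347) = 94.108°.
λ₂ = -149.063° + 94.108° = -54.95°.

-34.02°, -54.95°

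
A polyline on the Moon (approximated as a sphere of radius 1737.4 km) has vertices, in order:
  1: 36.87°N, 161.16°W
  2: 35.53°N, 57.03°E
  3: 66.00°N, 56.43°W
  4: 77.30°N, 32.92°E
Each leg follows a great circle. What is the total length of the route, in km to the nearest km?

Leg 1→2: central angle 1.7345 rad, distance 3013.6 km.
Leg 2→3: central angle 1.1602 rad, distance 2015.8 km.
Leg 3→4: central angle 0.4686 rad, distance 814.1 km.
Total: 3013.6 + 2015.8 + 814.1 ≈ 5844 km.

5844 km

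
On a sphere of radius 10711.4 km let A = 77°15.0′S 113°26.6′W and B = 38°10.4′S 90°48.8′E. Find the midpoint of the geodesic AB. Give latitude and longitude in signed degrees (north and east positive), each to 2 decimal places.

-69.62°, 99.62°

The central angle between A and B is δ = 1.1100 rad.
With f = 0.5, the slerp weights are sin((1−f)δ)/sin δ = 0.5883 and sin(fδ)/sin δ = 0.5883.
Weighted sum of the unit vectors: (0.5883)·(-0.0878,-0.2025,-0.9753) + (0.5883)·(-0.0112,0.7861,-0.6180) = (-0.0582, 0.3433, -0.9374).
Converting back: φ = atan2(z, √(x²+y²)) = -69.62°, λ = atan2(y, x) = 99.62°.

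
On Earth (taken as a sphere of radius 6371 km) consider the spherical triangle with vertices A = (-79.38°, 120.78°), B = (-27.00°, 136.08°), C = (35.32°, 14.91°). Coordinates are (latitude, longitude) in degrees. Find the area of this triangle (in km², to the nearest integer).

Side lengths (central angles): a = 2.2637, b = 2.2260, c = 0.9215 rad; semiperimeter s = 2.7056.
By l'Huilier's theorem, tan(E/4) = √[tan(s/2) tan((s−a)/2) tan((s−b)/2) tan((s−c)/2)], giving spherical excess E = 2.0250 rad.
Area = E·R² = 2.0250 × (6371)² ≈ 82194919 km².

82194919 km²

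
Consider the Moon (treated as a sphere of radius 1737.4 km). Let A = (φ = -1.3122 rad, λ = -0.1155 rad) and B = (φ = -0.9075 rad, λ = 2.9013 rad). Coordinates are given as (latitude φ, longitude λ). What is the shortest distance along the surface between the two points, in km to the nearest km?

1599 km

In radians: φ₁ = -1.3122, φ₂ = -0.9075, Δλ = 172.850° = 3.0168 rad.
cos c = sin φ₁ sin φ₂ + cos φ₁ cos φ₂ cos Δλ = (-0.9667)(-0.7880) + (0.2557)(0.6157)(-0.9922) = 0.60554,
so c = arccos(0.60554) = 0.92035 rad.
Distance = R·c = 1737.4 × 0.9204 ≈ 1599 km.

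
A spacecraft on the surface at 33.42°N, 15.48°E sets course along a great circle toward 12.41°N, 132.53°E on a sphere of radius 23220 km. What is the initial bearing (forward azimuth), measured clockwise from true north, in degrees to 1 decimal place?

64.0°

Δλ = 117.050° = 2.0429 rad.
y = sin Δλ · cos φ₂ = (0.8906)(0.9766) = 0.8698
x = cos φ₁ sin φ₂ − sin φ₁ cos φ₂ cos Δλ = (0.8347)(0.2149) − (0.5508)(0.9766)(-0.4548) = 0.4240
θ = atan2(y, x) = 64.01°, so the bearing is 64.0°.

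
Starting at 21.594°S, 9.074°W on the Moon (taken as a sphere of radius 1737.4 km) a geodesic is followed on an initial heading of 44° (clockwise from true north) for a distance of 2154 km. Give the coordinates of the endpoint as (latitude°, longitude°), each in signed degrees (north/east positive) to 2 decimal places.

30.86°, 40.86°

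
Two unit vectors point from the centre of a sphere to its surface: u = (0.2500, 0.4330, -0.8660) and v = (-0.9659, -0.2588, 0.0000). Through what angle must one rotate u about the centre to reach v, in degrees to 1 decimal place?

110.7°

u·v = -0.3535; |u| = 1.0000, |v| = 1.0000.
cos θ = (u·v)/(|u||v|) = -0.3536, so θ = 110.7°.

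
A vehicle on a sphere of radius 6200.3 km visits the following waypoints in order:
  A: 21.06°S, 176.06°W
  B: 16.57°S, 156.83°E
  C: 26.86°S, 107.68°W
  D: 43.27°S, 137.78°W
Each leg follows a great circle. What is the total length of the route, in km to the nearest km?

Leg A→B: central angle 0.4541 rad, distance 2815.5 km.
Leg B→C: central angle 1.5237 rad, distance 9447.6 km.
Leg C→D: central angle 0.5122 rad, distance 3175.8 km.
Total: 2815.5 + 9447.6 + 3175.8 ≈ 15439 km.

15439 km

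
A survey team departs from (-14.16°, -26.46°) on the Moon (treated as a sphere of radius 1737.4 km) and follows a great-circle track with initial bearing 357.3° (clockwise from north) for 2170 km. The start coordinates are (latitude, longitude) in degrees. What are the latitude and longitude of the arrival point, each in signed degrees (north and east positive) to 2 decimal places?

Angular distance δ = d/R = 2170/1737.4 = 1.24899 rad; initial bearing θ = 6.2361 rad.
sin φ₂ = sin φ₁ cos δ + cos φ₁ sin δ cos θ = (-0.2446)(0.3163) + (0.9696)(0.9487)(0.9989) = 0.8415, so φ₂ = 57.29°.
Δλ = atan2(sin θ sin δ cos φ₁, cos δ − sin φ₁ sin φ₂) = atan2(-0.0433, 0.5221) = -4.744°.
λ₂ = -26.460° − 4.744° = -31.20°.

57.29°, -31.20°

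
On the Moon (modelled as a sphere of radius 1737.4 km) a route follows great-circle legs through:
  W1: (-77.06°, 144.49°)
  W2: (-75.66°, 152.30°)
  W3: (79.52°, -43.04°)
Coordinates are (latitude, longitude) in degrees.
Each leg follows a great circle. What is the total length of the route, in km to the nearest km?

Leg W1→W2: central angle 0.0403 rad, distance 70.1 km.
Leg W2→W3: central angle 3.0535 rad, distance 5305.2 km.
Total: 70.1 + 5305.2 ≈ 5375 km.

5375 km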